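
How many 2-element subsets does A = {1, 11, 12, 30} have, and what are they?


|A| = 4, so A has C(4,2) = 6 subsets of size 2.
Enumerate by choosing 2 elements from A at a time:
{1, 11}, {1, 12}, {1, 30}, {11, 12}, {11, 30}, {12, 30}

2-element subsets (6 total): {1, 11}, {1, 12}, {1, 30}, {11, 12}, {11, 30}, {12, 30}


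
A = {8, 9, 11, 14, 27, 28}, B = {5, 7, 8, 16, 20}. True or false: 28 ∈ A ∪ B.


A = {8, 9, 11, 14, 27, 28}, B = {5, 7, 8, 16, 20}
A ∪ B = all elements in A or B
A ∪ B = {5, 7, 8, 9, 11, 14, 16, 20, 27, 28}
Checking if 28 ∈ A ∪ B
28 is in A ∪ B → True

28 ∈ A ∪ B


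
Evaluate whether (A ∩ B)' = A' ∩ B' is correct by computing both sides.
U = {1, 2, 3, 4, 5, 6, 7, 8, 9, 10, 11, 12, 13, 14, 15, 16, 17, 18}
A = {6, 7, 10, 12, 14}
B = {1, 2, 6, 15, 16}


LHS: A ∩ B = {6}
(A ∩ B)' = U \ (A ∩ B) = {1, 2, 3, 4, 5, 7, 8, 9, 10, 11, 12, 13, 14, 15, 16, 17, 18}
A' = {1, 2, 3, 4, 5, 8, 9, 11, 13, 15, 16, 17, 18}, B' = {3, 4, 5, 7, 8, 9, 10, 11, 12, 13, 14, 17, 18}
Claimed RHS: A' ∩ B' = {3, 4, 5, 8, 9, 11, 13, 17, 18}
Identity is INVALID: LHS = {1, 2, 3, 4, 5, 7, 8, 9, 10, 11, 12, 13, 14, 15, 16, 17, 18} but the RHS claimed here equals {3, 4, 5, 8, 9, 11, 13, 17, 18}. The correct form is (A ∩ B)' = A' ∪ B'.

Identity is invalid: (A ∩ B)' = {1, 2, 3, 4, 5, 7, 8, 9, 10, 11, 12, 13, 14, 15, 16, 17, 18} but A' ∩ B' = {3, 4, 5, 8, 9, 11, 13, 17, 18}. The correct De Morgan law is (A ∩ B)' = A' ∪ B'.


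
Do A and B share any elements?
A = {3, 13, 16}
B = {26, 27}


Disjoint means A ∩ B = ∅.
A ∩ B = ∅
A ∩ B = ∅, so A and B are disjoint.

No — A and B share no elements (A ∩ B = ∅), so they are disjoint


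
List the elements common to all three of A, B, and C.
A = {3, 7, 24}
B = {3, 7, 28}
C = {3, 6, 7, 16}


A ∩ B = {3, 7}
(A ∩ B) ∩ C = {3, 7}

A ∩ B ∩ C = {3, 7}


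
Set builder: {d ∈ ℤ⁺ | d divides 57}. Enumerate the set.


Checking each candidate:
Condition: positive divisors of 57
Result = {1, 3, 19, 57}

{1, 3, 19, 57}


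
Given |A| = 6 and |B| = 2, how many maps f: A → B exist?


Each of |A| = 6 inputs maps to any of |B| = 2 outputs.
# functions = |B|^|A| = 2^6
= 64

Number of functions = 64


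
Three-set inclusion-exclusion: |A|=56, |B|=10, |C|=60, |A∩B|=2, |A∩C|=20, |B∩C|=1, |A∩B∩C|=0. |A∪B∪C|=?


|A∪B∪C| = |A|+|B|+|C| - |A∩B|-|A∩C|-|B∩C| + |A∩B∩C|
= 56+10+60 - 2-20-1 + 0
= 126 - 23 + 0
= 103

|A ∪ B ∪ C| = 103


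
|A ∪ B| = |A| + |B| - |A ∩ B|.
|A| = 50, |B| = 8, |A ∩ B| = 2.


|A ∪ B| = |A| + |B| - |A ∩ B|
= 50 + 8 - 2
= 56

|A ∪ B| = 56


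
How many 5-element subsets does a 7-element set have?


C(n,k) = n! / (k!(n-k)!)
C(7,5) = 7! / (5!2!)
= 21

C(7,5) = 21


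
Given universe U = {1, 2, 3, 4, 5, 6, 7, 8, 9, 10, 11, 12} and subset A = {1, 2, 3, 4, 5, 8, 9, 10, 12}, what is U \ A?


Aᶜ = U \ A = elements in U but not in A
U = {1, 2, 3, 4, 5, 6, 7, 8, 9, 10, 11, 12}
A = {1, 2, 3, 4, 5, 8, 9, 10, 12}
Aᶜ = {6, 7, 11}

Aᶜ = {6, 7, 11}


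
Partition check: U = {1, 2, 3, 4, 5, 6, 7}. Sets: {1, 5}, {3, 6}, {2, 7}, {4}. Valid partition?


A partition requires: (1) non-empty parts, (2) pairwise disjoint, (3) union = U
Parts: {1, 5}, {3, 6}, {2, 7}, {4}
Union of parts: {1, 2, 3, 4, 5, 6, 7}
U = {1, 2, 3, 4, 5, 6, 7}
All non-empty? True
Pairwise disjoint? True
Covers U? True

Yes, valid partition


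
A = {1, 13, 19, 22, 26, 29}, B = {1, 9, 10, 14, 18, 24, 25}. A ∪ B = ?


A ∪ B = all elements in A or B (or both)
A = {1, 13, 19, 22, 26, 29}
B = {1, 9, 10, 14, 18, 24, 25}
A ∪ B = {1, 9, 10, 13, 14, 18, 19, 22, 24, 25, 26, 29}

A ∪ B = {1, 9, 10, 13, 14, 18, 19, 22, 24, 25, 26, 29}


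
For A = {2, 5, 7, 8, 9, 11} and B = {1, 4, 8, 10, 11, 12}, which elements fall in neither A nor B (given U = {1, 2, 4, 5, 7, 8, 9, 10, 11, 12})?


A = {2, 5, 7, 8, 9, 11}
B = {1, 4, 8, 10, 11, 12}
Region: in neither A nor B (given U = {1, 2, 4, 5, 7, 8, 9, 10, 11, 12})
Elements: ∅

Elements in neither A nor B (given U = {1, 2, 4, 5, 7, 8, 9, 10, 11, 12}): ∅


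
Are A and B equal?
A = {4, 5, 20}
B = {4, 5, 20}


Two sets are equal iff they have exactly the same elements.
A = {4, 5, 20}
B = {4, 5, 20}
Same elements → A = B

Yes, A = B


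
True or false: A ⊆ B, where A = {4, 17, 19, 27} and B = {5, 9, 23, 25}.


A ⊆ B means every element of A is in B.
Elements in A not in B: {4, 17, 19, 27}
So A ⊄ B.

No, A ⊄ B


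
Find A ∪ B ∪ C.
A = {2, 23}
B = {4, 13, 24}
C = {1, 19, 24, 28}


A ∪ B = {2, 4, 13, 23, 24}
(A ∪ B) ∪ C = {1, 2, 4, 13, 19, 23, 24, 28}

A ∪ B ∪ C = {1, 2, 4, 13, 19, 23, 24, 28}


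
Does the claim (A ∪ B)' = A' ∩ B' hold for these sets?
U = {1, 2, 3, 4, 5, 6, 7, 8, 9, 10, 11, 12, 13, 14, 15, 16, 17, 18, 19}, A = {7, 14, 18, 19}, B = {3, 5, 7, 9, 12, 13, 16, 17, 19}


LHS: A ∪ B = {3, 5, 7, 9, 12, 13, 14, 16, 17, 18, 19}
(A ∪ B)' = U \ (A ∪ B) = {1, 2, 4, 6, 8, 10, 11, 15}
A' = {1, 2, 3, 4, 5, 6, 8, 9, 10, 11, 12, 13, 15, 16, 17}, B' = {1, 2, 4, 6, 8, 10, 11, 14, 15, 18}
Claimed RHS: A' ∩ B' = {1, 2, 4, 6, 8, 10, 11, 15}
Identity is VALID: LHS = RHS = {1, 2, 4, 6, 8, 10, 11, 15} ✓

Identity is valid. (A ∪ B)' = A' ∩ B' = {1, 2, 4, 6, 8, 10, 11, 15}


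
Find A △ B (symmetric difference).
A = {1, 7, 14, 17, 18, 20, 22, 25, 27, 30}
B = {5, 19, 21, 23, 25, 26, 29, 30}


A △ B = (A \ B) ∪ (B \ A) = elements in exactly one of A or B
A \ B = {1, 7, 14, 17, 18, 20, 22, 27}
B \ A = {5, 19, 21, 23, 26, 29}
A △ B = {1, 5, 7, 14, 17, 18, 19, 20, 21, 22, 23, 26, 27, 29}

A △ B = {1, 5, 7, 14, 17, 18, 19, 20, 21, 22, 23, 26, 27, 29}


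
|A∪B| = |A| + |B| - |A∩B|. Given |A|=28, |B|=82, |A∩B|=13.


|A ∪ B| = |A| + |B| - |A ∩ B|
= 28 + 82 - 13
= 97

|A ∪ B| = 97


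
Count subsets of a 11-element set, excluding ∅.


Total subsets = 2^n = 2^11 = 2048
Non-empty subsets exclude the empty set: 2^n - 1
= 2048 - 1
= 2047

Number of non-empty subsets = 2047


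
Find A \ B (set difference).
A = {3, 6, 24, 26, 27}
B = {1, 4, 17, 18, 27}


A \ B = elements in A but not in B
A = {3, 6, 24, 26, 27}
B = {1, 4, 17, 18, 27}
Remove from A any elements in B
A \ B = {3, 6, 24, 26}

A \ B = {3, 6, 24, 26}


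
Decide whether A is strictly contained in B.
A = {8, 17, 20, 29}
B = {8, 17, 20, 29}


A ⊂ B requires: A ⊆ B AND A ≠ B.
A ⊆ B? Yes
A = B? Yes
A = B, so A is not a PROPER subset.

No, A is not a proper subset of B


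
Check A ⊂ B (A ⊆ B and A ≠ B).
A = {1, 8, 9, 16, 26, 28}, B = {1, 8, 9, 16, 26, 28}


A ⊂ B requires: A ⊆ B AND A ≠ B.
A ⊆ B? Yes
A = B? Yes
A = B, so A is not a PROPER subset.

No, A is not a proper subset of B


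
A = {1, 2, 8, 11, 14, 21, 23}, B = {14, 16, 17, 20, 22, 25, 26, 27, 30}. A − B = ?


A \ B = elements in A but not in B
A = {1, 2, 8, 11, 14, 21, 23}
B = {14, 16, 17, 20, 22, 25, 26, 27, 30}
Remove from A any elements in B
A \ B = {1, 2, 8, 11, 21, 23}

A \ B = {1, 2, 8, 11, 21, 23}


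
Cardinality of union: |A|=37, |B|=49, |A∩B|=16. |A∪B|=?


|A ∪ B| = |A| + |B| - |A ∩ B|
= 37 + 49 - 16
= 70

|A ∪ B| = 70


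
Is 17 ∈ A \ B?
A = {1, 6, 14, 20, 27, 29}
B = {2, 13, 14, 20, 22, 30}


A = {1, 6, 14, 20, 27, 29}, B = {2, 13, 14, 20, 22, 30}
A \ B = elements in A but not in B
A \ B = {1, 6, 27, 29}
Checking if 17 ∈ A \ B
17 is not in A \ B → False

17 ∉ A \ B


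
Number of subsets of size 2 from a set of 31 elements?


C(n,k) = n! / (k!(n-k)!)
C(31,2) = 31! / (2!29!)
= 465

C(31,2) = 465


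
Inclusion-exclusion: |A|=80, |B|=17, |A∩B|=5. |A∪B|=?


|A ∪ B| = |A| + |B| - |A ∩ B|
= 80 + 17 - 5
= 92

|A ∪ B| = 92


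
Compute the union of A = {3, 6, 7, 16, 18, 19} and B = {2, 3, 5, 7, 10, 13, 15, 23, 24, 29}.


A ∪ B = all elements in A or B (or both)
A = {3, 6, 7, 16, 18, 19}
B = {2, 3, 5, 7, 10, 13, 15, 23, 24, 29}
A ∪ B = {2, 3, 5, 6, 7, 10, 13, 15, 16, 18, 19, 23, 24, 29}

A ∪ B = {2, 3, 5, 6, 7, 10, 13, 15, 16, 18, 19, 23, 24, 29}


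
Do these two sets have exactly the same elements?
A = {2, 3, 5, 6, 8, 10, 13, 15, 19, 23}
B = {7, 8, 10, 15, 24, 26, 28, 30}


Two sets are equal iff they have exactly the same elements.
A = {2, 3, 5, 6, 8, 10, 13, 15, 19, 23}
B = {7, 8, 10, 15, 24, 26, 28, 30}
Differences: {2, 3, 5, 6, 7, 13, 19, 23, 24, 26, 28, 30}
A ≠ B

No, A ≠ B


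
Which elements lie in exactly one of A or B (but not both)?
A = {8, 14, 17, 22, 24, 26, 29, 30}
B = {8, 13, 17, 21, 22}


A △ B = (A \ B) ∪ (B \ A) = elements in exactly one of A or B
A \ B = {14, 24, 26, 29, 30}
B \ A = {13, 21}
A △ B = {13, 14, 21, 24, 26, 29, 30}

A △ B = {13, 14, 21, 24, 26, 29, 30}


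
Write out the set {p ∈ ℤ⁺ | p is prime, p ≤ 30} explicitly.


Checking each candidate:
Condition: primes ≤ 30
Result = {2, 3, 5, 7, 11, 13, 17, 19, 23, 29}

{2, 3, 5, 7, 11, 13, 17, 19, 23, 29}


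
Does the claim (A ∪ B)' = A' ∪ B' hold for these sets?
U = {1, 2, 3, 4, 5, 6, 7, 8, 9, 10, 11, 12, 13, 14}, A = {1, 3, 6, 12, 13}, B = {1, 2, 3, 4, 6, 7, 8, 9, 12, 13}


LHS: A ∪ B = {1, 2, 3, 4, 6, 7, 8, 9, 12, 13}
(A ∪ B)' = U \ (A ∪ B) = {5, 10, 11, 14}
A' = {2, 4, 5, 7, 8, 9, 10, 11, 14}, B' = {5, 10, 11, 14}
Claimed RHS: A' ∪ B' = {2, 4, 5, 7, 8, 9, 10, 11, 14}
Identity is INVALID: LHS = {5, 10, 11, 14} but the RHS claimed here equals {2, 4, 5, 7, 8, 9, 10, 11, 14}. The correct form is (A ∪ B)' = A' ∩ B'.

Identity is invalid: (A ∪ B)' = {5, 10, 11, 14} but A' ∪ B' = {2, 4, 5, 7, 8, 9, 10, 11, 14}. The correct De Morgan law is (A ∪ B)' = A' ∩ B'.


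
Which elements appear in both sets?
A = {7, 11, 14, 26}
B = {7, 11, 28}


A ∩ B = elements in both A and B
A = {7, 11, 14, 26}
B = {7, 11, 28}
A ∩ B = {7, 11}

A ∩ B = {7, 11}


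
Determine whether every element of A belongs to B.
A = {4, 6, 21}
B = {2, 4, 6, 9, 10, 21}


A ⊆ B means every element of A is in B.
All elements of A are in B.
So A ⊆ B.

Yes, A ⊆ B


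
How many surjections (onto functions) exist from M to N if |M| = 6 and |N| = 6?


n = |M| = 6, k = |N| = 6. Surjections via inclusion-exclusion:
S(n,k) = Σ(-1)^i × C(k,i) × (k-i)^n, i=0 to k
i=0: (-1)^0×C(6,0)×6^6 = 46656
i=1: (-1)^1×C(6,1)×5^6 = -93750
i=2: (-1)^2×C(6,2)×4^6 = 61440
i=3: (-1)^3×C(6,3)×3^6 = -14580
i=4: (-1)^4×C(6,4)×2^6 = 960
i=5: (-1)^5×C(6,5)×1^6 = -6
i=6: (-1)^6×C(6,6)×0^6 = 0
Total = 720

Number of surjections = 720


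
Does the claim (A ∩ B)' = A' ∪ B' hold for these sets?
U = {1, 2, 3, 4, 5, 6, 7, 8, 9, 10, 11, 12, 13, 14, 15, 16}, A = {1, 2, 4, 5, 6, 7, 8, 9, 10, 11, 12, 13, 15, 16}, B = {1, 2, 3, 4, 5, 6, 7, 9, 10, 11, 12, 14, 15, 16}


LHS: A ∩ B = {1, 2, 4, 5, 6, 7, 9, 10, 11, 12, 15, 16}
(A ∩ B)' = U \ (A ∩ B) = {3, 8, 13, 14}
A' = {3, 14}, B' = {8, 13}
Claimed RHS: A' ∪ B' = {3, 8, 13, 14}
Identity is VALID: LHS = RHS = {3, 8, 13, 14} ✓

Identity is valid. (A ∩ B)' = A' ∪ B' = {3, 8, 13, 14}


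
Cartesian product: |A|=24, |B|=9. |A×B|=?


|A × B| = |A| × |B|
= 24 × 9
= 216

|A × B| = 216


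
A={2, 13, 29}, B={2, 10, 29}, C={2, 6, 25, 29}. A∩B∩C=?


A ∩ B = {2, 29}
(A ∩ B) ∩ C = {2, 29}

A ∩ B ∩ C = {2, 29}


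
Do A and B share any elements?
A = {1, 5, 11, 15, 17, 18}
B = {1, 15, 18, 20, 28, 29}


Disjoint means A ∩ B = ∅.
A ∩ B = {1, 15, 18}
A ∩ B ≠ ∅, so A and B are NOT disjoint.

Yes — A and B share the element(s) of A ∩ B = {1, 15, 18}, so they are not disjoint


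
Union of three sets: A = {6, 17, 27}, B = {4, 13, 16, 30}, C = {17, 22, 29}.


A ∪ B = {4, 6, 13, 16, 17, 27, 30}
(A ∪ B) ∪ C = {4, 6, 13, 16, 17, 22, 27, 29, 30}

A ∪ B ∪ C = {4, 6, 13, 16, 17, 22, 27, 29, 30}


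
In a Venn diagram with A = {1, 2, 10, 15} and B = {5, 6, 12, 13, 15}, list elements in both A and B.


A = {1, 2, 10, 15}
B = {5, 6, 12, 13, 15}
Region: in both A and B
Elements: {15}

Elements in both A and B: {15}


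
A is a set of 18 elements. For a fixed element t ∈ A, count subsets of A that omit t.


Subsets of A avoiding t are subsets of A \ {t}, which has 17 elements.
Count = 2^(n-1) = 2^17
= 131072

Number of subsets avoiding t = 131072


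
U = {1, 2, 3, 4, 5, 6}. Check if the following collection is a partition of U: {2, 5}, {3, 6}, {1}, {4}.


A partition requires: (1) non-empty parts, (2) pairwise disjoint, (3) union = U
Parts: {2, 5}, {3, 6}, {1}, {4}
Union of parts: {1, 2, 3, 4, 5, 6}
U = {1, 2, 3, 4, 5, 6}
All non-empty? True
Pairwise disjoint? True
Covers U? True

Yes, valid partition


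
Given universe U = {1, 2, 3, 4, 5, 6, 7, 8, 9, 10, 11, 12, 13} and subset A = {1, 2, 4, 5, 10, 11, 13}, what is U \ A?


Aᶜ = U \ A = elements in U but not in A
U = {1, 2, 3, 4, 5, 6, 7, 8, 9, 10, 11, 12, 13}
A = {1, 2, 4, 5, 10, 11, 13}
Aᶜ = {3, 6, 7, 8, 9, 12}

Aᶜ = {3, 6, 7, 8, 9, 12}


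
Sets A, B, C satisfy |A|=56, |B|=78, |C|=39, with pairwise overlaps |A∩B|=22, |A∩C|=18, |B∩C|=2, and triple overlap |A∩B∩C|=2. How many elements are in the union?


|A∪B∪C| = |A|+|B|+|C| - |A∩B|-|A∩C|-|B∩C| + |A∩B∩C|
= 56+78+39 - 22-18-2 + 2
= 173 - 42 + 2
= 133

|A ∪ B ∪ C| = 133


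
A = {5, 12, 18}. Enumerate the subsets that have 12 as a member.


A subset of A contains 12 iff the remaining 2 elements form any subset of A \ {12}.
Count: 2^(n-1) = 2^2 = 4
Subsets containing 12: {12}, {5, 12}, {12, 18}, {5, 12, 18}

Subsets containing 12 (4 total): {12}, {5, 12}, {12, 18}, {5, 12, 18}


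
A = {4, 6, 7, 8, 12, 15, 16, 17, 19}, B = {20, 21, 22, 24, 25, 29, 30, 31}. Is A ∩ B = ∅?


Disjoint means A ∩ B = ∅.
A ∩ B = ∅
A ∩ B = ∅, so A and B are disjoint.

Yes, A and B are disjoint


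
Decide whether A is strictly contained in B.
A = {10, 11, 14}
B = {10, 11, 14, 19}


A ⊂ B requires: A ⊆ B AND A ≠ B.
A ⊆ B? Yes
A = B? No
A ⊂ B: Yes (A is a proper subset of B)

Yes, A ⊂ B


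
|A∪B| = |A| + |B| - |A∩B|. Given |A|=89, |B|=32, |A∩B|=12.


|A ∪ B| = |A| + |B| - |A ∩ B|
= 89 + 32 - 12
= 109

|A ∪ B| = 109


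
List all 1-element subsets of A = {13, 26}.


|A| = 2, so A has C(2,1) = 2 subsets of size 1.
Enumerate by choosing 1 elements from A at a time:
{13}, {26}

1-element subsets (2 total): {13}, {26}


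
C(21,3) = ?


C(n,k) = n! / (k!(n-k)!)
C(21,3) = 21! / (3!18!)
= 1330

C(21,3) = 1330


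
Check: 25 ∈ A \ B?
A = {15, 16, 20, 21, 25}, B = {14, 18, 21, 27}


A = {15, 16, 20, 21, 25}, B = {14, 18, 21, 27}
A \ B = elements in A but not in B
A \ B = {15, 16, 20, 25}
Checking if 25 ∈ A \ B
25 is in A \ B → True

25 ∈ A \ B


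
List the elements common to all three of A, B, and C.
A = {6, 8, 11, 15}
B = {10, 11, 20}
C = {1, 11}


A ∩ B = {11}
(A ∩ B) ∩ C = {11}

A ∩ B ∩ C = {11}


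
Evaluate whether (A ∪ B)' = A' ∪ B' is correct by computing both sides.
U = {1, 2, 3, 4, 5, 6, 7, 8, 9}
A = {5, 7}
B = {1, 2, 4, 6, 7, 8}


LHS: A ∪ B = {1, 2, 4, 5, 6, 7, 8}
(A ∪ B)' = U \ (A ∪ B) = {3, 9}
A' = {1, 2, 3, 4, 6, 8, 9}, B' = {3, 5, 9}
Claimed RHS: A' ∪ B' = {1, 2, 3, 4, 5, 6, 8, 9}
Identity is INVALID: LHS = {3, 9} but the RHS claimed here equals {1, 2, 3, 4, 5, 6, 8, 9}. The correct form is (A ∪ B)' = A' ∩ B'.

Identity is invalid: (A ∪ B)' = {3, 9} but A' ∪ B' = {1, 2, 3, 4, 5, 6, 8, 9}. The correct De Morgan law is (A ∪ B)' = A' ∩ B'.


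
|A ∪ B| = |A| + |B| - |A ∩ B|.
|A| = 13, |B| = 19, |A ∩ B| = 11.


|A ∪ B| = |A| + |B| - |A ∩ B|
= 13 + 19 - 11
= 21

|A ∪ B| = 21


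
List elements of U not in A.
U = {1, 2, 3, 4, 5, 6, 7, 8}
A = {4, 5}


Aᶜ = U \ A = elements in U but not in A
U = {1, 2, 3, 4, 5, 6, 7, 8}
A = {4, 5}
Aᶜ = {1, 2, 3, 6, 7, 8}

Aᶜ = {1, 2, 3, 6, 7, 8}


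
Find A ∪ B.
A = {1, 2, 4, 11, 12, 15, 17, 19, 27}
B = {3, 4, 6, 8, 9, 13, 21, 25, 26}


A ∪ B = all elements in A or B (or both)
A = {1, 2, 4, 11, 12, 15, 17, 19, 27}
B = {3, 4, 6, 8, 9, 13, 21, 25, 26}
A ∪ B = {1, 2, 3, 4, 6, 8, 9, 11, 12, 13, 15, 17, 19, 21, 25, 26, 27}

A ∪ B = {1, 2, 3, 4, 6, 8, 9, 11, 12, 13, 15, 17, 19, 21, 25, 26, 27}


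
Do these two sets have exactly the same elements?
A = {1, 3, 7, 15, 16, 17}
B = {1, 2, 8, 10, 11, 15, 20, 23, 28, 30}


Two sets are equal iff they have exactly the same elements.
A = {1, 3, 7, 15, 16, 17}
B = {1, 2, 8, 10, 11, 15, 20, 23, 28, 30}
Differences: {2, 3, 7, 8, 10, 11, 16, 17, 20, 23, 28, 30}
A ≠ B

No, A ≠ B


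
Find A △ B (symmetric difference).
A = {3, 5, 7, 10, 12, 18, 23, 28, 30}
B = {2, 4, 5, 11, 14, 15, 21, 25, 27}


A △ B = (A \ B) ∪ (B \ A) = elements in exactly one of A or B
A \ B = {3, 7, 10, 12, 18, 23, 28, 30}
B \ A = {2, 4, 11, 14, 15, 21, 25, 27}
A △ B = {2, 3, 4, 7, 10, 11, 12, 14, 15, 18, 21, 23, 25, 27, 28, 30}

A △ B = {2, 3, 4, 7, 10, 11, 12, 14, 15, 18, 21, 23, 25, 27, 28, 30}


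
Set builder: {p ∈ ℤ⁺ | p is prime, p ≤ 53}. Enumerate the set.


Checking each candidate:
Condition: primes ≤ 53
Result = {2, 3, 5, 7, 11, 13, 17, 19, 23, 29, 31, 37, 41, 43, 47, 53}

{2, 3, 5, 7, 11, 13, 17, 19, 23, 29, 31, 37, 41, 43, 47, 53}


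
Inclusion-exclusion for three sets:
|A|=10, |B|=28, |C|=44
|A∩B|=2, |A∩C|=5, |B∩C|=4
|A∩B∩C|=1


|A∪B∪C| = |A|+|B|+|C| - |A∩B|-|A∩C|-|B∩C| + |A∩B∩C|
= 10+28+44 - 2-5-4 + 1
= 82 - 11 + 1
= 72

|A ∪ B ∪ C| = 72


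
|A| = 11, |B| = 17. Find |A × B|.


|A × B| = |A| × |B|
= 11 × 17
= 187

|A × B| = 187


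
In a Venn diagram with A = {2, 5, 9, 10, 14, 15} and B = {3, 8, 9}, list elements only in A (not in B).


A = {2, 5, 9, 10, 14, 15}
B = {3, 8, 9}
Region: only in A (not in B)
Elements: {2, 5, 10, 14, 15}

Elements only in A (not in B): {2, 5, 10, 14, 15}


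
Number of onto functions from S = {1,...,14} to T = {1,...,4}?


n = |S| = 14, k = |T| = 4. Surjections via inclusion-exclusion:
S(n,k) = Σ(-1)^i × C(k,i) × (k-i)^n, i=0 to k
i=0: (-1)^0×C(4,0)×4^14 = 268435456
i=1: (-1)^1×C(4,1)×3^14 = -19131876
i=2: (-1)^2×C(4,2)×2^14 = 98304
i=3: (-1)^3×C(4,3)×1^14 = -4
i=4: (-1)^4×C(4,4)×0^14 = 0
Total = 249401880

Number of surjections = 249401880


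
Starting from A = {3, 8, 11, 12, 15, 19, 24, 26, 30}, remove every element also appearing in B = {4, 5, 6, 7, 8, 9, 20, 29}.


A \ B = elements in A but not in B
A = {3, 8, 11, 12, 15, 19, 24, 26, 30}
B = {4, 5, 6, 7, 8, 9, 20, 29}
Remove from A any elements in B
A \ B = {3, 11, 12, 15, 19, 24, 26, 30}

A \ B = {3, 11, 12, 15, 19, 24, 26, 30}


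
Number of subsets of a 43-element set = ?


Number of subsets = 2^n
= 2^43
= 8796093022208

|P(A)| = 8796093022208


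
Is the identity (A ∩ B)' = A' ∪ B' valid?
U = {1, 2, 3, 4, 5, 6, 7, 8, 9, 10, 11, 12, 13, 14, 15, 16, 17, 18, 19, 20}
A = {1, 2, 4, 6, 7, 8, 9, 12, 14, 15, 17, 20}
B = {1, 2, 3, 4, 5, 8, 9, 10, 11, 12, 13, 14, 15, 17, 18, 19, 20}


LHS: A ∩ B = {1, 2, 4, 8, 9, 12, 14, 15, 17, 20}
(A ∩ B)' = U \ (A ∩ B) = {3, 5, 6, 7, 10, 11, 13, 16, 18, 19}
A' = {3, 5, 10, 11, 13, 16, 18, 19}, B' = {6, 7, 16}
Claimed RHS: A' ∪ B' = {3, 5, 6, 7, 10, 11, 13, 16, 18, 19}
Identity is VALID: LHS = RHS = {3, 5, 6, 7, 10, 11, 13, 16, 18, 19} ✓

Identity is valid. (A ∩ B)' = A' ∪ B' = {3, 5, 6, 7, 10, 11, 13, 16, 18, 19}


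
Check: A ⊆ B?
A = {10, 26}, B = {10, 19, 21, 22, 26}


A ⊆ B means every element of A is in B.
All elements of A are in B.
So A ⊆ B.

Yes, A ⊆ B


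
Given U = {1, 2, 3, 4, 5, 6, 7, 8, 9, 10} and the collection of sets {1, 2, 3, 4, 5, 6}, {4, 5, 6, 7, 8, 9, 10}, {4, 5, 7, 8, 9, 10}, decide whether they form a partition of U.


A partition requires: (1) non-empty parts, (2) pairwise disjoint, (3) union = U
Parts: {1, 2, 3, 4, 5, 6}, {4, 5, 6, 7, 8, 9, 10}, {4, 5, 7, 8, 9, 10}
Union of parts: {1, 2, 3, 4, 5, 6, 7, 8, 9, 10}
U = {1, 2, 3, 4, 5, 6, 7, 8, 9, 10}
All non-empty? True
Pairwise disjoint? False
Covers U? True

No, not a valid partition


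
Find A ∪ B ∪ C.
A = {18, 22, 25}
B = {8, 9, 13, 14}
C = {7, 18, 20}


A ∪ B = {8, 9, 13, 14, 18, 22, 25}
(A ∪ B) ∪ C = {7, 8, 9, 13, 14, 18, 20, 22, 25}

A ∪ B ∪ C = {7, 8, 9, 13, 14, 18, 20, 22, 25}


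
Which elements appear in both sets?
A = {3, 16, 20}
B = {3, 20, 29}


A ∩ B = elements in both A and B
A = {3, 16, 20}
B = {3, 20, 29}
A ∩ B = {3, 20}

A ∩ B = {3, 20}


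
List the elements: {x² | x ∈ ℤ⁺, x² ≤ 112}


Checking each candidate:
Condition: positive perfect squares ≤ 112
Result = {1, 4, 9, 16, 25, 36, 49, 64, 81, 100}

{1, 4, 9, 16, 25, 36, 49, 64, 81, 100}


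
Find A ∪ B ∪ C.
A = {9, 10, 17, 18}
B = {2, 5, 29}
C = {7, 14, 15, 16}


A ∪ B = {2, 5, 9, 10, 17, 18, 29}
(A ∪ B) ∪ C = {2, 5, 7, 9, 10, 14, 15, 16, 17, 18, 29}

A ∪ B ∪ C = {2, 5, 7, 9, 10, 14, 15, 16, 17, 18, 29}


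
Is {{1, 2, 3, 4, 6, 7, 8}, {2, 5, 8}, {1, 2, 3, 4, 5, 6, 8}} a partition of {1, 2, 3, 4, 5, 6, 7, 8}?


A partition requires: (1) non-empty parts, (2) pairwise disjoint, (3) union = U
Parts: {1, 2, 3, 4, 6, 7, 8}, {2, 5, 8}, {1, 2, 3, 4, 5, 6, 8}
Union of parts: {1, 2, 3, 4, 5, 6, 7, 8}
U = {1, 2, 3, 4, 5, 6, 7, 8}
All non-empty? True
Pairwise disjoint? False
Covers U? True

No, not a valid partition


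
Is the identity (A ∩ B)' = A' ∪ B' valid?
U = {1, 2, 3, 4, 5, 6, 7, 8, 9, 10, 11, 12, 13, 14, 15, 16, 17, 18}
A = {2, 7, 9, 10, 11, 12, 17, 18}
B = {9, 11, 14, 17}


LHS: A ∩ B = {9, 11, 17}
(A ∩ B)' = U \ (A ∩ B) = {1, 2, 3, 4, 5, 6, 7, 8, 10, 12, 13, 14, 15, 16, 18}
A' = {1, 3, 4, 5, 6, 8, 13, 14, 15, 16}, B' = {1, 2, 3, 4, 5, 6, 7, 8, 10, 12, 13, 15, 16, 18}
Claimed RHS: A' ∪ B' = {1, 2, 3, 4, 5, 6, 7, 8, 10, 12, 13, 14, 15, 16, 18}
Identity is VALID: LHS = RHS = {1, 2, 3, 4, 5, 6, 7, 8, 10, 12, 13, 14, 15, 16, 18} ✓

Identity is valid. (A ∩ B)' = A' ∪ B' = {1, 2, 3, 4, 5, 6, 7, 8, 10, 12, 13, 14, 15, 16, 18}


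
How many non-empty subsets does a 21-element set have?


Total subsets = 2^n = 2^21 = 2097152
Non-empty subsets exclude the empty set: 2^n - 1
= 2097152 - 1
= 2097151

Number of non-empty subsets = 2097151


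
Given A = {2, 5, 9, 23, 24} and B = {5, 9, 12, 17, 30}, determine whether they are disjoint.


Disjoint means A ∩ B = ∅.
A ∩ B = {5, 9}
A ∩ B ≠ ∅, so A and B are NOT disjoint.

No, A and B are not disjoint (A ∩ B = {5, 9})


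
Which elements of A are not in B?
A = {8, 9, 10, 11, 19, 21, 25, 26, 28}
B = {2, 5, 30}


A \ B = elements in A but not in B
A = {8, 9, 10, 11, 19, 21, 25, 26, 28}
B = {2, 5, 30}
Remove from A any elements in B
A \ B = {8, 9, 10, 11, 19, 21, 25, 26, 28}

A \ B = {8, 9, 10, 11, 19, 21, 25, 26, 28}


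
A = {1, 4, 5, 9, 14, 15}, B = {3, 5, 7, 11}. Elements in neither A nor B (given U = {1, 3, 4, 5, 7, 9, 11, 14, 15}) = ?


A = {1, 4, 5, 9, 14, 15}
B = {3, 5, 7, 11}
Region: in neither A nor B (given U = {1, 3, 4, 5, 7, 9, 11, 14, 15})
Elements: ∅

Elements in neither A nor B (given U = {1, 3, 4, 5, 7, 9, 11, 14, 15}): ∅


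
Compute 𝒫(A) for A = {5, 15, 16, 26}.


|A| = 4, so |P(A)| = 2^4 = 16
Enumerate subsets by cardinality (0 to 4):
∅, {5}, {15}, {16}, {26}, {5, 15}, {5, 16}, {5, 26}, {15, 16}, {15, 26}, {16, 26}, {5, 15, 16}, {5, 15, 26}, {5, 16, 26}, {15, 16, 26}, {5, 15, 16, 26}

P(A) has 16 subsets: ∅, {5}, {15}, {16}, {26}, {5, 15}, {5, 16}, {5, 26}, {15, 16}, {15, 26}, {16, 26}, {5, 15, 16}, {5, 15, 26}, {5, 16, 26}, {15, 16, 26}, {5, 15, 16, 26}


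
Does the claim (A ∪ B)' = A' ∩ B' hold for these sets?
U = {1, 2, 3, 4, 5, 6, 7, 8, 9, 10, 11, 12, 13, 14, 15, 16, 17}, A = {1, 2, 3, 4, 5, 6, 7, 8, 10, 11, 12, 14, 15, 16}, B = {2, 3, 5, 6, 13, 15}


LHS: A ∪ B = {1, 2, 3, 4, 5, 6, 7, 8, 10, 11, 12, 13, 14, 15, 16}
(A ∪ B)' = U \ (A ∪ B) = {9, 17}
A' = {9, 13, 17}, B' = {1, 4, 7, 8, 9, 10, 11, 12, 14, 16, 17}
Claimed RHS: A' ∩ B' = {9, 17}
Identity is VALID: LHS = RHS = {9, 17} ✓

Identity is valid. (A ∪ B)' = A' ∩ B' = {9, 17}


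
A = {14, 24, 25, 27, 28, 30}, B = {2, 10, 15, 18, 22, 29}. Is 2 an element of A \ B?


A = {14, 24, 25, 27, 28, 30}, B = {2, 10, 15, 18, 22, 29}
A \ B = elements in A but not in B
A \ B = {14, 24, 25, 27, 28, 30}
Checking if 2 ∈ A \ B
2 is not in A \ B → False

2 ∉ A \ B


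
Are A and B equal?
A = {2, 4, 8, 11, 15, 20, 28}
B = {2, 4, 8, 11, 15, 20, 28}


Two sets are equal iff they have exactly the same elements.
A = {2, 4, 8, 11, 15, 20, 28}
B = {2, 4, 8, 11, 15, 20, 28}
Same elements → A = B

Yes, A = B


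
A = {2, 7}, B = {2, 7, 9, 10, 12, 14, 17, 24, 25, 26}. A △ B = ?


A △ B = (A \ B) ∪ (B \ A) = elements in exactly one of A or B
A \ B = ∅
B \ A = {9, 10, 12, 14, 17, 24, 25, 26}
A △ B = {9, 10, 12, 14, 17, 24, 25, 26}

A △ B = {9, 10, 12, 14, 17, 24, 25, 26}


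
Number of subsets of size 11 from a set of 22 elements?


C(n,k) = n! / (k!(n-k)!)
C(22,11) = 22! / (11!11!)
= 705432

C(22,11) = 705432


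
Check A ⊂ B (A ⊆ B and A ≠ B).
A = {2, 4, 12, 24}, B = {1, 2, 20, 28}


A ⊂ B requires: A ⊆ B AND A ≠ B.
A ⊆ B? No
A ⊄ B, so A is not a proper subset.

No, A is not a proper subset of B


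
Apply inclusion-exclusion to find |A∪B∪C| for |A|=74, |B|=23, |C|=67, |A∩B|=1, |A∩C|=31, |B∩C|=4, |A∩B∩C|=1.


|A∪B∪C| = |A|+|B|+|C| - |A∩B|-|A∩C|-|B∩C| + |A∩B∩C|
= 74+23+67 - 1-31-4 + 1
= 164 - 36 + 1
= 129

|A ∪ B ∪ C| = 129


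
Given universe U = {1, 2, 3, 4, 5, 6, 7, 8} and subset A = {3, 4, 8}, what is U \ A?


Aᶜ = U \ A = elements in U but not in A
U = {1, 2, 3, 4, 5, 6, 7, 8}
A = {3, 4, 8}
Aᶜ = {1, 2, 5, 6, 7}

Aᶜ = {1, 2, 5, 6, 7}


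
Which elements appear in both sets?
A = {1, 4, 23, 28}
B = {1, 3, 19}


A ∩ B = elements in both A and B
A = {1, 4, 23, 28}
B = {1, 3, 19}
A ∩ B = {1}

A ∩ B = {1}


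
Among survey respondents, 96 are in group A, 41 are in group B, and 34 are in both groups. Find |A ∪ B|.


|A ∪ B| = |A| + |B| - |A ∩ B|
= 96 + 41 - 34
= 103

|A ∪ B| = 103


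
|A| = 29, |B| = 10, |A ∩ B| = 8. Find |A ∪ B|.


|A ∪ B| = |A| + |B| - |A ∩ B|
= 29 + 10 - 8
= 31

|A ∪ B| = 31


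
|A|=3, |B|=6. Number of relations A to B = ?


A relation from A to B is any subset of A × B.
|A × B| = 3 × 6 = 18
# relations = 2^|A × B| = 2^18 = 262144

Number of relations = 262144


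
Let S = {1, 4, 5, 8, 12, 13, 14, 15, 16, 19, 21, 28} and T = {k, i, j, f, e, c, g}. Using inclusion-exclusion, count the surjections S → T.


n = |S| = 12, k = |T| = 7. Surjections via inclusion-exclusion:
S(n,k) = Σ(-1)^i × C(k,i) × (k-i)^n, i=0 to k
i=0: (-1)^0×C(7,0)×7^12 = 13841287201
i=1: (-1)^1×C(7,1)×6^12 = -15237476352
i=2: (-1)^2×C(7,2)×5^12 = 5126953125
i=3: (-1)^3×C(7,3)×4^12 = -587202560
i=4: (-1)^4×C(7,4)×3^12 = 18600435
i=5: (-1)^5×C(7,5)×2^12 = -86016
i=6: (-1)^6×C(7,6)×1^12 = 7
i=7: (-1)^7×C(7,7)×0^12 = 0
Total = 3162075840

Number of surjections = 3162075840


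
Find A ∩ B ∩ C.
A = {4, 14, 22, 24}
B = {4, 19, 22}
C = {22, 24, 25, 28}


A ∩ B = {4, 22}
(A ∩ B) ∩ C = {22}

A ∩ B ∩ C = {22}


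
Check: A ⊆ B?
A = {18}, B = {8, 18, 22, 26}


A ⊆ B means every element of A is in B.
All elements of A are in B.
So A ⊆ B.

Yes, A ⊆ B


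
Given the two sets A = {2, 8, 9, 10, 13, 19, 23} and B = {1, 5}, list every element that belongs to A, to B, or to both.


A ∪ B = all elements in A or B (or both)
A = {2, 8, 9, 10, 13, 19, 23}
B = {1, 5}
A ∪ B = {1, 2, 5, 8, 9, 10, 13, 19, 23}

A ∪ B = {1, 2, 5, 8, 9, 10, 13, 19, 23}


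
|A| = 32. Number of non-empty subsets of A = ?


Total subsets = 2^n = 2^32 = 4294967296
Non-empty subsets exclude the empty set: 2^n - 1
= 4294967296 - 1
= 4294967295

Number of non-empty subsets = 4294967295


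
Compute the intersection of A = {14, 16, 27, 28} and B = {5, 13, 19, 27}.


A ∩ B = elements in both A and B
A = {14, 16, 27, 28}
B = {5, 13, 19, 27}
A ∩ B = {27}

A ∩ B = {27}


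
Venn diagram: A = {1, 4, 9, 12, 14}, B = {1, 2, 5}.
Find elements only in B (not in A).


A = {1, 4, 9, 12, 14}
B = {1, 2, 5}
Region: only in B (not in A)
Elements: {2, 5}

Elements only in B (not in A): {2, 5}


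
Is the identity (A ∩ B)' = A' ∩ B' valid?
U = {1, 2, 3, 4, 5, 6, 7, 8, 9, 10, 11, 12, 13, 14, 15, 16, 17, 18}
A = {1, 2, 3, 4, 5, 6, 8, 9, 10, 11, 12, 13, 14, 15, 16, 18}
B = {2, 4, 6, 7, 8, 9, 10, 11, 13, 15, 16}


LHS: A ∩ B = {2, 4, 6, 8, 9, 10, 11, 13, 15, 16}
(A ∩ B)' = U \ (A ∩ B) = {1, 3, 5, 7, 12, 14, 17, 18}
A' = {7, 17}, B' = {1, 3, 5, 12, 14, 17, 18}
Claimed RHS: A' ∩ B' = {17}
Identity is INVALID: LHS = {1, 3, 5, 7, 12, 14, 17, 18} but the RHS claimed here equals {17}. The correct form is (A ∩ B)' = A' ∪ B'.

Identity is invalid: (A ∩ B)' = {1, 3, 5, 7, 12, 14, 17, 18} but A' ∩ B' = {17}. The correct De Morgan law is (A ∩ B)' = A' ∪ B'.


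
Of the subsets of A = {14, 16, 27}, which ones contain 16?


A subset of A contains 16 iff the remaining 2 elements form any subset of A \ {16}.
Count: 2^(n-1) = 2^2 = 4
Subsets containing 16: {16}, {14, 16}, {16, 27}, {14, 16, 27}

Subsets containing 16 (4 total): {16}, {14, 16}, {16, 27}, {14, 16, 27}


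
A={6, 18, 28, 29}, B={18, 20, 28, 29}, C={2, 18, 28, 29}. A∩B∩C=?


A ∩ B = {18, 28, 29}
(A ∩ B) ∩ C = {18, 28, 29}

A ∩ B ∩ C = {18, 28, 29}


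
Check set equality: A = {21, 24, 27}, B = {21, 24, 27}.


Two sets are equal iff they have exactly the same elements.
A = {21, 24, 27}
B = {21, 24, 27}
Same elements → A = B

Yes, A = B


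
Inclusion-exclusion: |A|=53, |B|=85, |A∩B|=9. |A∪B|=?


|A ∪ B| = |A| + |B| - |A ∩ B|
= 53 + 85 - 9
= 129

|A ∪ B| = 129


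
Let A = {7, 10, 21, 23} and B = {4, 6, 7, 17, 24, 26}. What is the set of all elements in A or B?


A ∪ B = all elements in A or B (or both)
A = {7, 10, 21, 23}
B = {4, 6, 7, 17, 24, 26}
A ∪ B = {4, 6, 7, 10, 17, 21, 23, 24, 26}

A ∪ B = {4, 6, 7, 10, 17, 21, 23, 24, 26}


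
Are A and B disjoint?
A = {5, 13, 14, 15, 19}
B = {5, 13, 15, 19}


Disjoint means A ∩ B = ∅.
A ∩ B = {5, 13, 15, 19}
A ∩ B ≠ ∅, so A and B are NOT disjoint.

No, A and B are not disjoint (A ∩ B = {5, 13, 15, 19})


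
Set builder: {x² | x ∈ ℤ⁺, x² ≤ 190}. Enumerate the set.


Checking each candidate:
Condition: positive perfect squares ≤ 190
Result = {1, 4, 9, 16, 25, 36, 49, 64, 81, 100, 121, 144, 169}

{1, 4, 9, 16, 25, 36, 49, 64, 81, 100, 121, 144, 169}


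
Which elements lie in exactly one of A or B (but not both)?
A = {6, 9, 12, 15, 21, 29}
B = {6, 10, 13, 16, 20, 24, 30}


A △ B = (A \ B) ∪ (B \ A) = elements in exactly one of A or B
A \ B = {9, 12, 15, 21, 29}
B \ A = {10, 13, 16, 20, 24, 30}
A △ B = {9, 10, 12, 13, 15, 16, 20, 21, 24, 29, 30}

A △ B = {9, 10, 12, 13, 15, 16, 20, 21, 24, 29, 30}


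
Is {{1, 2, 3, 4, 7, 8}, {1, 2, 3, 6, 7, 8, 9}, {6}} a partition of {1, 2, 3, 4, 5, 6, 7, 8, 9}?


A partition requires: (1) non-empty parts, (2) pairwise disjoint, (3) union = U
Parts: {1, 2, 3, 4, 7, 8}, {1, 2, 3, 6, 7, 8, 9}, {6}
Union of parts: {1, 2, 3, 4, 6, 7, 8, 9}
U = {1, 2, 3, 4, 5, 6, 7, 8, 9}
All non-empty? True
Pairwise disjoint? False
Covers U? False

No, not a valid partition


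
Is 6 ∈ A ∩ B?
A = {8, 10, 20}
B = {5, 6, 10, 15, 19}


A = {8, 10, 20}, B = {5, 6, 10, 15, 19}
A ∩ B = elements in both A and B
A ∩ B = {10}
Checking if 6 ∈ A ∩ B
6 is not in A ∩ B → False

6 ∉ A ∩ B


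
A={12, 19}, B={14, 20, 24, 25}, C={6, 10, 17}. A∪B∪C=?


A ∪ B = {12, 14, 19, 20, 24, 25}
(A ∪ B) ∪ C = {6, 10, 12, 14, 17, 19, 20, 24, 25}

A ∪ B ∪ C = {6, 10, 12, 14, 17, 19, 20, 24, 25}


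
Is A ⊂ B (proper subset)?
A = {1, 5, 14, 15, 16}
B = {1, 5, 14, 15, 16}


A ⊂ B requires: A ⊆ B AND A ≠ B.
A ⊆ B? Yes
A = B? Yes
A = B, so A is not a PROPER subset.

No, A is not a proper subset of B


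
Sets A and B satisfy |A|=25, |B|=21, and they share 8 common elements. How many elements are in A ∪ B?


|A ∪ B| = |A| + |B| - |A ∩ B|
= 25 + 21 - 8
= 38

|A ∪ B| = 38


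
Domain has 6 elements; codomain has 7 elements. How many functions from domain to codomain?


Each of |A| = 6 inputs maps to any of |B| = 7 outputs.
# functions = |B|^|A| = 7^6
= 117649

Number of functions = 117649


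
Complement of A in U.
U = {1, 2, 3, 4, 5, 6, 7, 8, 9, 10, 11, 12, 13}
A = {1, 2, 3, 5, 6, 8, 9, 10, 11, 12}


Aᶜ = U \ A = elements in U but not in A
U = {1, 2, 3, 4, 5, 6, 7, 8, 9, 10, 11, 12, 13}
A = {1, 2, 3, 5, 6, 8, 9, 10, 11, 12}
Aᶜ = {4, 7, 13}

Aᶜ = {4, 7, 13}


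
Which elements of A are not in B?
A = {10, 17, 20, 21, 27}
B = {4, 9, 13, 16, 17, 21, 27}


A \ B = elements in A but not in B
A = {10, 17, 20, 21, 27}
B = {4, 9, 13, 16, 17, 21, 27}
Remove from A any elements in B
A \ B = {10, 20}

A \ B = {10, 20}


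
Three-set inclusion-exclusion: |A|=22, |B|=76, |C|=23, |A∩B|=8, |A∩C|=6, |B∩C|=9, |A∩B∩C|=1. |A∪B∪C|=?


|A∪B∪C| = |A|+|B|+|C| - |A∩B|-|A∩C|-|B∩C| + |A∩B∩C|
= 22+76+23 - 8-6-9 + 1
= 121 - 23 + 1
= 99

|A ∪ B ∪ C| = 99


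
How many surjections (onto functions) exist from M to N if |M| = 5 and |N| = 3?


n = |M| = 5, k = |N| = 3. Surjections via inclusion-exclusion:
S(n,k) = Σ(-1)^i × C(k,i) × (k-i)^n, i=0 to k
i=0: (-1)^0×C(3,0)×3^5 = 243
i=1: (-1)^1×C(3,1)×2^5 = -96
i=2: (-1)^2×C(3,2)×1^5 = 3
i=3: (-1)^3×C(3,3)×0^5 = 0
Total = 150

Number of surjections = 150


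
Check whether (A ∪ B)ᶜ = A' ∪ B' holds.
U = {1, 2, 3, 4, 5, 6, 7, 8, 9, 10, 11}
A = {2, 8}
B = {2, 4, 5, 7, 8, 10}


LHS: A ∪ B = {2, 4, 5, 7, 8, 10}
(A ∪ B)' = U \ (A ∪ B) = {1, 3, 6, 9, 11}
A' = {1, 3, 4, 5, 6, 7, 9, 10, 11}, B' = {1, 3, 6, 9, 11}
Claimed RHS: A' ∪ B' = {1, 3, 4, 5, 6, 7, 9, 10, 11}
Identity is INVALID: LHS = {1, 3, 6, 9, 11} but the RHS claimed here equals {1, 3, 4, 5, 6, 7, 9, 10, 11}. The correct form is (A ∪ B)' = A' ∩ B'.

Identity is invalid: (A ∪ B)' = {1, 3, 6, 9, 11} but A' ∪ B' = {1, 3, 4, 5, 6, 7, 9, 10, 11}. The correct De Morgan law is (A ∪ B)' = A' ∩ B'.


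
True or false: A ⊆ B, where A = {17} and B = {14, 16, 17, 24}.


A ⊆ B means every element of A is in B.
All elements of A are in B.
So A ⊆ B.

Yes, A ⊆ B


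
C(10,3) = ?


C(n,k) = n! / (k!(n-k)!)
C(10,3) = 10! / (3!7!)
= 120

C(10,3) = 120


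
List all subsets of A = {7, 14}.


|A| = 2, so |P(A)| = 2^2 = 4
Enumerate subsets by cardinality (0 to 2):
∅, {7}, {14}, {7, 14}

P(A) has 4 subsets: ∅, {7}, {14}, {7, 14}


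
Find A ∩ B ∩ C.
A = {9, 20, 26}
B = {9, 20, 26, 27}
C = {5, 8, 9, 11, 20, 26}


A ∩ B = {9, 20, 26}
(A ∩ B) ∩ C = {9, 20, 26}

A ∩ B ∩ C = {9, 20, 26}


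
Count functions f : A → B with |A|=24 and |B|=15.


Each of |A| = 24 inputs maps to any of |B| = 15 outputs.
# functions = |B|^|A| = 15^24
= 16834112196028232574462890625

Number of functions = 16834112196028232574462890625


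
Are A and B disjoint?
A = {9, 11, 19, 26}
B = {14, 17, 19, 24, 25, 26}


Disjoint means A ∩ B = ∅.
A ∩ B = {19, 26}
A ∩ B ≠ ∅, so A and B are NOT disjoint.

No, A and B are not disjoint (A ∩ B = {19, 26})


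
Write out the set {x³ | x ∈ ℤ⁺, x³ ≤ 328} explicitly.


Checking each candidate:
Condition: positive perfect cubes ≤ 328
Result = {1, 8, 27, 64, 125, 216}

{1, 8, 27, 64, 125, 216}


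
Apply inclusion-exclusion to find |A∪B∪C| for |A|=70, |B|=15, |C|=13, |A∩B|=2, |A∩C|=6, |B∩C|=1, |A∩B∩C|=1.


|A∪B∪C| = |A|+|B|+|C| - |A∩B|-|A∩C|-|B∩C| + |A∩B∩C|
= 70+15+13 - 2-6-1 + 1
= 98 - 9 + 1
= 90

|A ∪ B ∪ C| = 90


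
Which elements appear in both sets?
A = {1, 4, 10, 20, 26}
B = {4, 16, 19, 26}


A ∩ B = elements in both A and B
A = {1, 4, 10, 20, 26}
B = {4, 16, 19, 26}
A ∩ B = {4, 26}

A ∩ B = {4, 26}


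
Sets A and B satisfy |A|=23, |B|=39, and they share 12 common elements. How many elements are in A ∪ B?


|A ∪ B| = |A| + |B| - |A ∩ B|
= 23 + 39 - 12
= 50

|A ∪ B| = 50


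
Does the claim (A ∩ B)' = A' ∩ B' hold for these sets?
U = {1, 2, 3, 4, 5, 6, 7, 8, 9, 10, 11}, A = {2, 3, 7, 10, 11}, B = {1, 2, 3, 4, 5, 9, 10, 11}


LHS: A ∩ B = {2, 3, 10, 11}
(A ∩ B)' = U \ (A ∩ B) = {1, 4, 5, 6, 7, 8, 9}
A' = {1, 4, 5, 6, 8, 9}, B' = {6, 7, 8}
Claimed RHS: A' ∩ B' = {6, 8}
Identity is INVALID: LHS = {1, 4, 5, 6, 7, 8, 9} but the RHS claimed here equals {6, 8}. The correct form is (A ∩ B)' = A' ∪ B'.

Identity is invalid: (A ∩ B)' = {1, 4, 5, 6, 7, 8, 9} but A' ∩ B' = {6, 8}. The correct De Morgan law is (A ∩ B)' = A' ∪ B'.


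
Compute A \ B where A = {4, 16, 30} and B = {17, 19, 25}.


A \ B = elements in A but not in B
A = {4, 16, 30}
B = {17, 19, 25}
Remove from A any elements in B
A \ B = {4, 16, 30}

A \ B = {4, 16, 30}


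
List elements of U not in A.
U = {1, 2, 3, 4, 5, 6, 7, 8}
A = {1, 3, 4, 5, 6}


Aᶜ = U \ A = elements in U but not in A
U = {1, 2, 3, 4, 5, 6, 7, 8}
A = {1, 3, 4, 5, 6}
Aᶜ = {2, 7, 8}

Aᶜ = {2, 7, 8}


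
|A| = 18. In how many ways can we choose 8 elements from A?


C(n,k) = n! / (k!(n-k)!)
C(18,8) = 18! / (8!10!)
= 43758

C(18,8) = 43758


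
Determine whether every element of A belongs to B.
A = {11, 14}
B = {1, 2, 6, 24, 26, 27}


A ⊆ B means every element of A is in B.
Elements in A not in B: {11, 14}
So A ⊄ B.

No, A ⊄ B


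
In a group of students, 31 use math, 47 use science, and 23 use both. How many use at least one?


|A ∪ B| = |A| + |B| - |A ∩ B|
= 31 + 47 - 23
= 55

|A ∪ B| = 55


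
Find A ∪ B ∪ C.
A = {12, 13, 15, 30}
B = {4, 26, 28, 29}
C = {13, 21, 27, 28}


A ∪ B = {4, 12, 13, 15, 26, 28, 29, 30}
(A ∪ B) ∪ C = {4, 12, 13, 15, 21, 26, 27, 28, 29, 30}

A ∪ B ∪ C = {4, 12, 13, 15, 21, 26, 27, 28, 29, 30}


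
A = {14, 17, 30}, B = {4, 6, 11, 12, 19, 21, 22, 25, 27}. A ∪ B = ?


A ∪ B = all elements in A or B (or both)
A = {14, 17, 30}
B = {4, 6, 11, 12, 19, 21, 22, 25, 27}
A ∪ B = {4, 6, 11, 12, 14, 17, 19, 21, 22, 25, 27, 30}

A ∪ B = {4, 6, 11, 12, 14, 17, 19, 21, 22, 25, 27, 30}


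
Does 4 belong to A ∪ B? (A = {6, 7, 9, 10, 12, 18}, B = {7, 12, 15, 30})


A = {6, 7, 9, 10, 12, 18}, B = {7, 12, 15, 30}
A ∪ B = all elements in A or B
A ∪ B = {6, 7, 9, 10, 12, 15, 18, 30}
Checking if 4 ∈ A ∪ B
4 is not in A ∪ B → False

4 ∉ A ∪ B


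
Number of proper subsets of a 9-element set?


Total subsets = 2^n = 2^9 = 512
Proper subsets exclude the set itself: 2^n - 1
= 512 - 1
= 511

Number of proper subsets = 511


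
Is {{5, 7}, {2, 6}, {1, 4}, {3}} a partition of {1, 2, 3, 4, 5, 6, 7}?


A partition requires: (1) non-empty parts, (2) pairwise disjoint, (3) union = U
Parts: {5, 7}, {2, 6}, {1, 4}, {3}
Union of parts: {1, 2, 3, 4, 5, 6, 7}
U = {1, 2, 3, 4, 5, 6, 7}
All non-empty? True
Pairwise disjoint? True
Covers U? True

Yes, valid partition


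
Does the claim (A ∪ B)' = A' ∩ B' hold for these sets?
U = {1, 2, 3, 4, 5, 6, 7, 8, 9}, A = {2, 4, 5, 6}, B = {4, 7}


LHS: A ∪ B = {2, 4, 5, 6, 7}
(A ∪ B)' = U \ (A ∪ B) = {1, 3, 8, 9}
A' = {1, 3, 7, 8, 9}, B' = {1, 2, 3, 5, 6, 8, 9}
Claimed RHS: A' ∩ B' = {1, 3, 8, 9}
Identity is VALID: LHS = RHS = {1, 3, 8, 9} ✓

Identity is valid. (A ∪ B)' = A' ∩ B' = {1, 3, 8, 9}


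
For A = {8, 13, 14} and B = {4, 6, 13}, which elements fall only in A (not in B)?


A = {8, 13, 14}
B = {4, 6, 13}
Region: only in A (not in B)
Elements: {8, 14}

Elements only in A (not in B): {8, 14}


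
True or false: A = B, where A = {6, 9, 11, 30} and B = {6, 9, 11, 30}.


Two sets are equal iff they have exactly the same elements.
A = {6, 9, 11, 30}
B = {6, 9, 11, 30}
Same elements → A = B

Yes, A = B
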